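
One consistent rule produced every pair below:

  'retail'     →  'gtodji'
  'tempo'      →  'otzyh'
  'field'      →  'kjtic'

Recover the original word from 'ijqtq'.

r(17)→g(6) and e(4)→t(19) fit y≡17x+3 (mod 26); the inverse of 17 mod 26 is 23. This is an affine cipher: with a=0,…,z=25, each position x becomes (17x+3) mod 26.
Reversing it on ijqtq: i(8)→23·(8−3)≡11=l; j(9)→23·(9−3)≡8=i; q(16)→23·(16−3)≡13=n; t(19)→23·(19−3)≡4=e; q(16)→23·(16−3)≡13=n (all mod 26).

linen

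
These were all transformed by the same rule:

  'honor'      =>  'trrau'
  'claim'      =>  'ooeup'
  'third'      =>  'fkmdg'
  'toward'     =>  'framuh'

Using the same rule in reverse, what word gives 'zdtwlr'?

napkin

Shifts by position in honor: pos 0: h→t (+12), pos 1: o→r (+3), pos 2: n→r (+4), pos 3: o→a (+12), pos 4: r→u (+3) — repeating every 3. A repeating key of period 3 is used — shifts +12, +3, +4 over and over.
Reversing it on zdtwlr: z−12=n, d−3=a, t−4=p, w−12=k, l−3=i, r−4=n.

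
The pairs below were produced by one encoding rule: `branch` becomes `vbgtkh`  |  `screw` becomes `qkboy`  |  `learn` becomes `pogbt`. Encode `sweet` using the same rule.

b(1)→v(21) and r(17)→b(1) fit y≡15x+6 (mod 26); the inverse of 15 mod 26 is 7. Treating letters as 0–25, the rule is x ↦ 15x + 6 (mod 26).
For sweet: s(18)→15·18+6≡16=q; w(22)→15·22+6≡24=y; e(4)→15·4+6≡14=o; e(4)→15·4+6≡14=o; t(19)→15·19+6≡5=f (all mod 26).

qyoof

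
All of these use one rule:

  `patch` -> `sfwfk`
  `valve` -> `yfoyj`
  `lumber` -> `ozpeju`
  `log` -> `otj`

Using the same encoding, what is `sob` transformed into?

vte

The shift depends on letter class: consonant p→s is +3, but vowel a→f is +5. The rule splits by letter class: vowels +5, consonants +3.
On sob: s(cons)+3=v, o(vowel)+5=t, b(cons)+3=e.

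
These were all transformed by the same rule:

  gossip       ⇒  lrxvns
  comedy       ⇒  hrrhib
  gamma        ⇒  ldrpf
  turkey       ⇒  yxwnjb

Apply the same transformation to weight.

Shifts by position in gossip: pos 0: g→l (+5), pos 1: o→r (+3), pos 2: s→x (+5), pos 3: s→v (+3) — repeating every 2. The shifts repeat in a cycle of length 2: positions 0,1,… shift by +5, +3, then the pattern repeats.
On weight: w+5=b, e+3=h, i+5=n, g+3=j, h+5=m, t+3=w.

bhnjmw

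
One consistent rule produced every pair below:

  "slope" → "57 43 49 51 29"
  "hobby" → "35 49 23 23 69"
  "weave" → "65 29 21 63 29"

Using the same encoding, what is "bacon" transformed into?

23 21 25 49 47

s(#19)→57 and l(#12)→43: differences scale by 2, so n = 2·pos + 19. The formula is n = 2×(alphabet index, a=1) + 19.
Applying it to bacon: b=2→23, a=1→21, c=3→25, o=15→49, n=14→47.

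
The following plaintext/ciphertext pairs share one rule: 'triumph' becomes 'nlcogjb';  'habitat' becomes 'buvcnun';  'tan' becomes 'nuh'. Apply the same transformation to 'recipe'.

lywcjy

Compare letters: t→n is +20, r→l is +20, i→c is +20 — a constant shift. It's a constant shift of +20 (ROT20).
On recipe: r+20=l, e+20=y, c+20=w, i+20=c, p+20=j, e+20=y.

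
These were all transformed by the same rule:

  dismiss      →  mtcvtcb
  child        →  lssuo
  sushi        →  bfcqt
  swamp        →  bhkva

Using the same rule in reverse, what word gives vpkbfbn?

Shifts by position in dismiss: pos 0: d→m (+9), pos 1: i→t (+11), pos 2: s→c (+10), pos 3: m→v (+9), pos 4: i→t (+11), pos 5: s→c (+10) — repeating every 3. A repeating key of period 3 is used — shifts +9, +11, +10 over and over.
Decoding vpkbfbn: v−9=m, p−11=e, k−10=a, b−9=s, f−11=u, b−10=r, n−9=e.

measure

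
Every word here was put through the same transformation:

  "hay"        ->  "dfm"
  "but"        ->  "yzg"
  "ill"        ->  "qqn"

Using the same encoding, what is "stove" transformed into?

jatyx

The output letters match the input read backwards, each shifted +5: hay reversed is yah. Two steps: reverse the string, then apply a Caesar shift of +5.
Applying it to stove: reverse → evots; then shift: e+5=j, v+5=a, o+5=t, t+5=y, s+5=x.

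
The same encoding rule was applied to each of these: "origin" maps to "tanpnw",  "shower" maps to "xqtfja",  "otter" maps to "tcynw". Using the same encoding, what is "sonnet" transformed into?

Shifts by position in origin: pos 0: o→t (+5), pos 1: r→a (+9), pos 2: i→n (+5), pos 3: g→p (+9) — repeating every 2. The shifts repeat in a cycle of length 2: positions 0,1,… shift by +5, +9, then the pattern repeats.
For sonnet: s+5=x, o+9=x, n+5=s, n+9=w, e+5=j, t+9=c.

xxswjc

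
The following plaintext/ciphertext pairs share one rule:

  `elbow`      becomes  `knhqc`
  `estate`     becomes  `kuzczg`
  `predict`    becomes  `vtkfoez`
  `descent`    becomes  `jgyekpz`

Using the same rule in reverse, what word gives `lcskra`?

A repeating key of period 2 is used — shifts +6, +2 over and over.
Undoing it on lcskra: l−6=f, c−2=a, s−6=m, k−2=i, r−6=l, a−2=y.

family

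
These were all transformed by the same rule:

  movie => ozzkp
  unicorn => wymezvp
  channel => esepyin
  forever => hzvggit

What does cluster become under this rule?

Shifts by position in movie: pos 0: m→o (+2), pos 1: o→z (+11), pos 2: v→z (+4), pos 3: i→k (+2), pos 4: e→p (+11) — repeating every 3. A repeating key of period 3 is used — shifts +2, +11, +4 over and over.
Applying it to cluster: c+2=e, l+11=w, u+4=y, s+2=u, t+11=e, e+4=i, r+2=t.

ewyueit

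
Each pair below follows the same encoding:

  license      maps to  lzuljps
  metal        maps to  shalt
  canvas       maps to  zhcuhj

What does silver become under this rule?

The output letters match the input read backwards, each shifted +7: license reversed is esnecil. Read the word backwards and shift each letter +7.
On silver: reverse → revlis; then shift: r+7=y, e+7=l, v+7=c, l+7=s, i+7=p, s+7=z.

ylcspz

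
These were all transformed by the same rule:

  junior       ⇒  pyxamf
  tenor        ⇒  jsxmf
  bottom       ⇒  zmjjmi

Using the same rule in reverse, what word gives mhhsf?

This is an affine cipher: with a=0,…,z=25, each position x becomes (15x+10) mod 26.
Undoing it on mhhsf: m(12)→7·(12−10)≡14=o; h(7)→7·(7−10)≡5=f; h(7)→7·(7−10)≡5=f; s(18)→7·(18−10)≡4=e; f(5)→7·(5−10)≡17=r (all mod 26).

offer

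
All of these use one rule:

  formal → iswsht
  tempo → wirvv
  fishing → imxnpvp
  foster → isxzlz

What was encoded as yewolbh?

variety

In formal: f→i is +3, o→s is +4, r→w is +5, m→s is +6 — the shift increases by 1 each position. The shift increases by 1 at each position, starting from +3: 3, 4, 5, ….
Reversing it on yewolbh: y−3=v, e−4=a, w−5=r, o−6=i, l−7=e, b−8=t, h−9=y.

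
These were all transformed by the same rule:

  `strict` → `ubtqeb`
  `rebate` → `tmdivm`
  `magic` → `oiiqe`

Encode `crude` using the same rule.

Shifts by position in strict: pos 0: s→u (+2), pos 1: t→b (+8), pos 2: r→t (+2), pos 3: i→q (+8) — repeating every 2. The shifts repeat in a cycle of length 2: positions 0,1,… shift by +2, +8, then the pattern repeats.
Applying it to crude: c+2=e, r+8=z, u+2=w, d+8=l, e+2=g.

ezwlg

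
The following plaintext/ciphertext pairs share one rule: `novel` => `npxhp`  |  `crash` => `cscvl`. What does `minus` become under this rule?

mjpxw

In novel: n→n is +0, o→p is +1, v→x is +2, e→h is +3 — the shift increases by 1 each position. The shift increases by 1 at each position, starting from +0: 0, 1, 2, ….
Applying it to minus: m+0=m, i+1=j, n+2=p, u+3=x, s+4=w.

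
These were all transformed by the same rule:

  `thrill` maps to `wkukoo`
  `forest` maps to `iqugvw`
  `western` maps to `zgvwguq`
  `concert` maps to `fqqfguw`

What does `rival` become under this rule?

The shift depends on letter class: consonant t→w is +3, but vowel i→k is +2. The rule splits by letter class: vowels +2, consonants +3.
For rival: r(cons)+3=u, i(vowel)+2=k, v(cons)+3=y, a(vowel)+2=c, l(cons)+3=o.

ukyco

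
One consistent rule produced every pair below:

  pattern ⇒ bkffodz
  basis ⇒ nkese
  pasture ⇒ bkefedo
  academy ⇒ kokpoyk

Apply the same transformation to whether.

itoftod

The shift depends on letter class: consonant p→b is +12, but vowel a→k is +10. The rule splits by letter class: vowels +10, consonants +12.
Applying it to whether: w(cons)+12=i, h(cons)+12=t, e(vowel)+10=o, t(cons)+12=f, h(cons)+12=t, e(vowel)+10=o, r(cons)+12=d.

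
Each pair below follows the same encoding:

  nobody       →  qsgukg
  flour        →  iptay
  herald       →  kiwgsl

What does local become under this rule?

oshgs

In nobody: n→q is +3, o→s is +4, b→g is +5, o→u is +6 — the shift increases by 1 each position. Letter i (0-indexed) is shifted by i+3, so successive shifts are 3, 4, 5, ….
For local: l+3=o, o+4=s, c+5=h, a+6=g, l+7=s.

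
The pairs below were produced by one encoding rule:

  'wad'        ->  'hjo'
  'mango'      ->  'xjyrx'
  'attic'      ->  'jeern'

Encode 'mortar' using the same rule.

The shift depends on letter class: consonant w→h is +11, but vowel a→j is +9. The rule splits by letter class: vowels +9, consonants +11.
For mortar: m(cons)+11=x, o(vowel)+9=x, r(cons)+11=c, t(cons)+11=e, a(vowel)+9=j, r(cons)+11=c.

xxcejc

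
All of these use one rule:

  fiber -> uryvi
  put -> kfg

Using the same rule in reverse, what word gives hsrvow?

shield

Each pair mirrors across the alphabet (f↔u, i↔r, b↔y): positions sum to 25. Letters are reflected about the middle of the alphabet (position → 25−position): Atbash.
Undoing it on hsrvow: h↔s, s↔h, r↔i, v↔e, o↔l, w↔d.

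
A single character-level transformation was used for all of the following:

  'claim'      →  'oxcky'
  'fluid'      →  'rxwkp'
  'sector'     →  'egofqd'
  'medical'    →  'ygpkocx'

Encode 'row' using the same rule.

dqi

The shift depends on letter class: consonant c→o is +12, but vowel a→c is +2. The rule splits by letter class: vowels +2, consonants +12.
On row: r(cons)+12=d, o(vowel)+2=q, w(cons)+12=i.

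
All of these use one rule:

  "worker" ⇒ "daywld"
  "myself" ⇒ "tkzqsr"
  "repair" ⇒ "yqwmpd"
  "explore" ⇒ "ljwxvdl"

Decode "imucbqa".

Shifts by position in worker: pos 0: w→d (+7), pos 1: o→a (+12), pos 2: r→y (+7), pos 3: k→w (+12) — repeating every 2. The shifts repeat in a cycle of length 2: positions 0,1,… shift by +7, +12, then the pattern repeats.
Undoing it on imucbqa: i−7=b, m−12=a, u−7=n, c−12=q, b−7=u, q−12=e, a−7=t.

banquet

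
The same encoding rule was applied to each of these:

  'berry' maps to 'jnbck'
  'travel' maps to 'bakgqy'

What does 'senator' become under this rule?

Each letter shifts forward by (position + 8), i.e. 8, 9, 10, … — the shift grows by one for each successive letter.
On senator: s+8=a, e+9=n, n+10=x, a+11=l, t+12=f, o+13=b, r+14=f.

anxlfbf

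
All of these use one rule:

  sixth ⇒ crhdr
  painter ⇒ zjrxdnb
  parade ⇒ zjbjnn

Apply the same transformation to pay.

The shift depends on letter class: consonant s→c is +10, but vowel i→r is +9. Two shifts are in play — +9 for a/e/i/o/u, +10 for every other letter.
For pay: p(cons)+10=z, a(vowel)+9=j, y(cons)+10=i.

zji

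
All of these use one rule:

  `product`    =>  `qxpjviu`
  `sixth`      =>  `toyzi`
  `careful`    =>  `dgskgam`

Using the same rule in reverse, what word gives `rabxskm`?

quarrel

Shifts by position in product: pos 0: p→q (+1), pos 1: r→x (+6), pos 2: o→p (+1), pos 3: d→j (+6) — repeating every 2. It's a Vigenère-style cipher with numeric key [1,6]: position i shifts by key[i mod 2].
Reversing it on rabxskm: r−1=q, a−6=u, b−1=a, x−6=r, s−1=r, k−6=e, m−1=l.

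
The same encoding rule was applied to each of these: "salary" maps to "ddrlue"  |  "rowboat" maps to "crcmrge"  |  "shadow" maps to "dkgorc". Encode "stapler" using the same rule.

It's a Vigenère-style cipher with numeric key [11,3,6]: position i shifts by key[i mod 3].
For stapler: s+11=d, t+3=w, a+6=g, p+11=a, l+3=o, e+6=k, r+11=c.

dwgaokc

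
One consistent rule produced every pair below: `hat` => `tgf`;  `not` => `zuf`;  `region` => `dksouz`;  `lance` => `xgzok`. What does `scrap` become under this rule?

Vowels shift forward by 6 and consonants shift forward by 12.
On scrap: s(cons)+12=e, c(cons)+12=o, r(cons)+12=d, a(vowel)+6=g, p(cons)+12=b.

eodgb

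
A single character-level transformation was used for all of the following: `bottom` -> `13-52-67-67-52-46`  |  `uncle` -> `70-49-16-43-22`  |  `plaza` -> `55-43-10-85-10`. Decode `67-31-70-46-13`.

thumb

b(#2)→13 and o(#15)→52: differences scale by 3, so n = 3·pos + 7. The formula is n = 3×(alphabet index, a=1) + 7.
Undoing it on 67-31-70-46-13: 67→(67−7)÷3=20=t, 31→(31−7)÷3=8=h, 70→(70−7)÷3=21=u, 46→(46−7)÷3=13=m, 13→(13−7)÷3=2=b.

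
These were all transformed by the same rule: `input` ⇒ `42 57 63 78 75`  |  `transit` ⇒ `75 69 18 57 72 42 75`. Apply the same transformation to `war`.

84 18 69

i(#9)→42 and n(#14)→57: differences scale by 3, so n = 3·pos + 15. The formula is n = 3×(alphabet index, a=1) + 15.
Applying it to war: w=23→84, a=1→18, r=18→69.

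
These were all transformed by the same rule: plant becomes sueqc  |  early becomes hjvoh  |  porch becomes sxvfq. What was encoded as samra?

Shifts by position in plant: pos 0: p→s (+3), pos 1: l→u (+9), pos 2: a→e (+4), pos 3: n→q (+3), pos 4: t→c (+9) — repeating every 3. The shifts repeat in a cycle of length 3: positions 0,1,… shift by +3, +9, +4, then the pattern repeats.
Reversing it on samra: s−3=p, a−9=r, m−4=i, r−3=o, a−9=r.

prior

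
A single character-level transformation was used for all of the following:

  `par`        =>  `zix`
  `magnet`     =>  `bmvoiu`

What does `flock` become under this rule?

The output letters match the input read backwards, each shifted +8: par reversed is rap. Read the word backwards and shift each letter +8.
On flock: reverse → kcolf; then shift: k+8=s, c+8=k, o+8=w, l+8=t, f+8=n.

skwtn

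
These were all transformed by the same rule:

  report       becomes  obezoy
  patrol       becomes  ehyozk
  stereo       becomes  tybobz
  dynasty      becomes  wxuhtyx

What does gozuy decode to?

r(17)→o(14) and e(4)→b(1) fit y≡5x+7 (mod 26); the inverse of 5 mod 26 is 21. Each letter's alphabet position (a=0..z=25) is mapped through 5·x+7 mod 26 — an affine cipher.
Reversing it on gozuy: g(6)→21·(6−7)≡5=f; o(14)→21·(14−7)≡17=r; z(25)→21·(25−7)≡14=o; u(20)→21·(20−7)≡13=n; y(24)→21·(24−7)≡19=t (all mod 26).

front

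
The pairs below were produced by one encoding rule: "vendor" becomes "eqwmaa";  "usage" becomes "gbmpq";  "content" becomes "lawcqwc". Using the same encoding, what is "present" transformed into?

yaqbqwc

The shift depends on letter class: consonant v→e is +9, but vowel e→q is +12. Two shifts are in play — +12 for a/e/i/o/u, +9 for every other letter.
Applying it to present: p(cons)+9=y, r(cons)+9=a, e(vowel)+12=q, s(cons)+9=b, e(vowel)+12=q, n(cons)+9=w, t(cons)+9=c.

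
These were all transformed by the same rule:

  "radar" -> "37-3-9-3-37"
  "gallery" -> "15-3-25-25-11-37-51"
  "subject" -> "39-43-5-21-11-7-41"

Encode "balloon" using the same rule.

r(#18)→37 and a(#1)→3: differences scale by 2, so n = 2·pos + 1. With a=1..z=26, the number is 2·pos + 1.
Applying it to balloon: b=2→5, a=1→3, l=12→25, l=12→25, o=15→31, o=15→31, n=14→29.

5-3-25-25-31-31-29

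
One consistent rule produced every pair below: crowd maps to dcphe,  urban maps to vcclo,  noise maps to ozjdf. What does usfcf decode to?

The shifts repeat in a cycle of length 2: positions 0,1,… shift by +1, +11, then the pattern repeats.
Decoding usfcf: u−1=t, s−11=h, f−1=e, c−11=r, f−1=e.

there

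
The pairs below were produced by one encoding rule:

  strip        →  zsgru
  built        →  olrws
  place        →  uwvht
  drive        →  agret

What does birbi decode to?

onion

s(18)→z(25) and t(19)→s(18) fit y≡19x+21 (mod 26); the inverse of 19 mod 26 is 11. This is an affine cipher: with a=0,…,z=25, each position x becomes (19x+21) mod 26.
Undoing it on birbi: b(1)→11·(1−21)≡14=o; i(8)→11·(8−21)≡13=n; r(17)→11·(17−21)≡8=i; b(1)→11·(1−21)≡14=o; i(8)→11·(8−21)≡13=n (all mod 26).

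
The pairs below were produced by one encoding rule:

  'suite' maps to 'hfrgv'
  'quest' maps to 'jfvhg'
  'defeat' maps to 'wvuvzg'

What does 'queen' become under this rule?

Each pair mirrors across the alphabet (s↔h, u↔f, i↔r): positions sum to 25. Letters are reflected about the middle of the alphabet (position → 25−position): Atbash.
For queen: q↔j, u↔f, e↔v, e↔v, n↔m.

jfvvm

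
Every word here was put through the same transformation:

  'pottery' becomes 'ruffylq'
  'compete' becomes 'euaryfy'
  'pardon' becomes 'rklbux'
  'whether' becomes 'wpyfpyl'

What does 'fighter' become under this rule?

Treating letters as 0–25, the rule is x ↦ 23x + 10 (mod 26).
On fighter: f(5)→23·5+10≡21=v; i(8)→23·8+10≡12=m; g(6)→23·6+10≡18=s; h(7)→23·7+10≡15=p; t(19)→23·19+10≡5=f; e(4)→23·4+10≡24=y; r(17)→23·17+10≡11=l (all mod 26).

vmspfyl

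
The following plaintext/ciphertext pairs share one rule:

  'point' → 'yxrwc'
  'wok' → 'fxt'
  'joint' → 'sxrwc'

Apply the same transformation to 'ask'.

jbt

It's a constant shift of +9 (ROT9).
For ask: a+9=j, s+9=b, k+9=t.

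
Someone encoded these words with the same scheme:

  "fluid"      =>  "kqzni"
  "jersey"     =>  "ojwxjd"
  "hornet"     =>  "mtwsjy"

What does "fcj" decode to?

This is a Caesar cipher with shift 5.
Undoing it on fcj: f−5=a, c−5=x, j−5=e.

axe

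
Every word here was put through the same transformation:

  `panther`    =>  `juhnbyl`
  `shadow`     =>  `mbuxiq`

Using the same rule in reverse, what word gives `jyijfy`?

people

Compare letters: p→j is +20, a→u is +20, n→h is +20 — a constant shift. Each letter is shifted forward by 20 in the alphabet (a Caesar shift of +20).
Decoding jyijfy: j−20=p, y−20=e, i−20=o, j−20=p, f−20=l, y−20=e.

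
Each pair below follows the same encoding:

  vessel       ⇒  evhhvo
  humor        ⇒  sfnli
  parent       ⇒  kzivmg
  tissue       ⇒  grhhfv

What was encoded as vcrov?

exile

Each letter's alphabet position (a=0..z=25) is mapped through 25·x+25 mod 26 — an affine cipher.
Decoding vcrov: v(21)→25·(21−25)≡4=e; c(2)→25·(2−25)≡23=x; r(17)→25·(17−25)≡8=i; o(14)→25·(14−25)≡11=l; v(21)→25·(21−25)≡4=e (all mod 26).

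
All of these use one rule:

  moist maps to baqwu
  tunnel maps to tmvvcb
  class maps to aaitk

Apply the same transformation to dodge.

molwl

The output letters match the input read backwards, each shifted +8: moist reversed is tsiom. The word is reversed, then every letter is shifted forward by 8.
For dodge: reverse → egdod; then shift: e+8=m, g+8=o, d+8=l, o+8=w, d+8=l.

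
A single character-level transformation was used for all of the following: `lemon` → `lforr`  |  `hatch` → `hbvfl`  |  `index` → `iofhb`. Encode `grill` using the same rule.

The shift increases by 1 at each position, starting from +0: 0, 1, 2, ….
For grill: g+0=g, r+1=s, i+2=k, l+3=o, l+4=p.

gskop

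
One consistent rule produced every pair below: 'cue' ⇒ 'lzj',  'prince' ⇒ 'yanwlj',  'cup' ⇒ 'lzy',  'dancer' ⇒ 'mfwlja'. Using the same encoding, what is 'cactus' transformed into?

lflczb

The shift depends on letter class: consonant c→l is +9, but vowel u→z is +5. Vowels shift forward by 5 and consonants shift forward by 9.
On cactus: c(cons)+9=l, a(vowel)+5=f, c(cons)+9=l, t(cons)+9=c, u(vowel)+5=z, s(cons)+9=b.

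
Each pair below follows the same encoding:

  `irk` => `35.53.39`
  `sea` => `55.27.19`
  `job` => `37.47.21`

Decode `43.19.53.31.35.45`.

With a=1..z=26, the number is 2·pos + 17.
Decoding 43.19.53.31.35.45: 43→(43−17)÷2=13=m, 19→(19−17)÷2=1=a, 53→(53−17)÷2=18=r, 31→(31−17)÷2=7=g, 35→(35−17)÷2=9=i, 45→(45−17)÷2=14=n.

margin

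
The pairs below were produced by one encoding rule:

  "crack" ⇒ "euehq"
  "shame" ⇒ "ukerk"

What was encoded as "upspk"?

smoke

In crack: c→e is +2, r→u is +3, a→e is +4, c→h is +5 — the shift increases by 1 each position. The shift increases by 1 at each position, starting from +2: 2, 3, 4, ….
Undoing it on upspk: u−2=s, p−3=m, s−4=o, p−5=k, k−6=e.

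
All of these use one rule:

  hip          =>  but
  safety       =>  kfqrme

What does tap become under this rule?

The output letters match the input read backwards, each shifted +12: hip reversed is pih. Read the word backwards and shift each letter +12.
Applying it to tap: reverse → pat; then shift: p+12=b, a+12=m, t+12=f.

bmf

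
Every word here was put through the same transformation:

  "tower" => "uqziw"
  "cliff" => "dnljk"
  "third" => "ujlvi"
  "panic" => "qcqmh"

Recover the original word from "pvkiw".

In tower: t→u is +1, o→q is +2, w→z is +3, e→i is +4 — the shift increases by 1 each position. The shift increases by 1 at each position, starting from +1: 1, 2, 3, ….
Reversing it on pvkiw: p−1=o, v−2=t, k−3=h, i−4=e, w−5=r.

other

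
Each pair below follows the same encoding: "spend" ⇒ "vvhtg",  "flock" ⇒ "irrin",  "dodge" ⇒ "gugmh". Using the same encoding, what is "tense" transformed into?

It's a Vigenère-style cipher with numeric key [3,6]: position i shifts by key[i mod 2].
On tense: t+3=w, e+6=k, n+3=q, s+6=y, e+3=h.

wkqyh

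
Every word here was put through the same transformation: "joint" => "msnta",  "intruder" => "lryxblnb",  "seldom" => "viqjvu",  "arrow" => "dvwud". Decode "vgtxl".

score

In joint: j→m is +3, o→s is +4, i→n is +5, n→t is +6 — the shift increases by 1 each position. Each letter shifts forward by (position + 3), i.e. 3, 4, 5, … — the shift grows by one for each successive letter.
Reversing it on vgtxl: v−3=s, g−4=c, t−5=o, x−6=r, l−7=e.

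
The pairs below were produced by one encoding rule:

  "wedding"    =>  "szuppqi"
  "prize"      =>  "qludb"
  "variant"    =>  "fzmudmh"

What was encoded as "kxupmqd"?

The output letters match the input read backwards, each shifted +12: wedding reversed is gniddew. The word is reversed, then every letter is shifted forward by 12.
Reversing it on kxupmqd: shift back: k−12=y, x−12=l, u−12=i, p−12=d, m−12=a, q−12=e, d−12=r → ylidaer; then reverse → readily.

readily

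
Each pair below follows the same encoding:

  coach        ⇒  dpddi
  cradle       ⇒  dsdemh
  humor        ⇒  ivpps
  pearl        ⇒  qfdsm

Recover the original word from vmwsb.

A repeating key of period 3 is used — shifts +1, +1, +3 over and over.
Reversing it on vmwsb: v−1=u, m−1=l, w−3=t, s−1=r, b−1=a.

ultra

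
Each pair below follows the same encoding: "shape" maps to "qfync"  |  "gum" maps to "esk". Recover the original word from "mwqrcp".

oyster

Compare letters: s→q is +24, h→f is +24, a→y is +24 — a constant shift. It's a constant shift of +24 (ROT24).
Reversing it on mwqrcp: m−24=o, w−24=y, q−24=s, r−24=t, c−24=e, p−24=r.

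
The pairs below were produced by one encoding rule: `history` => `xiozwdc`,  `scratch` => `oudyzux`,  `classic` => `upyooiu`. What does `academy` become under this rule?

yuyfqac

h(7)→x(23) and i(8)→i(8) fit y≡11x+24 (mod 26); the inverse of 11 mod 26 is 19. Treating letters as 0–25, the rule is x ↦ 11x + 24 (mod 26).
For academy: a(0)→11·0+24≡24=y; c(2)→11·2+24≡20=u; a(0)→11·0+24≡24=y; d(3)→11·3+24≡5=f; e(4)→11·4+24≡16=q; m(12)→11·12+24≡0=a; y(24)→11·24+24≡2=c (all mod 26).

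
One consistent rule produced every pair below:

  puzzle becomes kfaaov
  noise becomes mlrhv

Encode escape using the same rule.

vhxzkv

Letters are reflected about the middle of the alphabet (position → 25−position): Atbash.
For escape: e↔v, s↔h, c↔x, a↔z, p↔k, e↔v.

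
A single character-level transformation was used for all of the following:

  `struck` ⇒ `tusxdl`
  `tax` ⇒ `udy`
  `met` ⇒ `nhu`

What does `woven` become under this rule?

The rule splits by letter class: vowels +3, consonants +1.
On woven: w(cons)+1=x, o(vowel)+3=r, v(cons)+1=w, e(vowel)+3=h, n(cons)+1=o.

xrwho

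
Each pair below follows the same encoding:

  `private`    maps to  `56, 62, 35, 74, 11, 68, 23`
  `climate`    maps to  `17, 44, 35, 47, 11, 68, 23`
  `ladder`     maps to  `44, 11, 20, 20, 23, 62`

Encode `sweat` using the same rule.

65, 77, 23, 11, 68

Each letter becomes 3×(its alphabet position, a=1..z=26) + 8.
Applying it to sweat: s=19→65, w=23→77, e=5→23, a=1→11, t=20→68.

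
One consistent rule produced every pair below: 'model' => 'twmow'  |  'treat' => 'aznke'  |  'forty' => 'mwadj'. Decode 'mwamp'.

Each letter shifts forward by (position + 7), i.e. 7, 8, 9, … — the shift grows by one for each successive letter.
Reversing it on mwamp: m−7=f, w−8=o, a−9=r, m−10=c, p−11=e.

force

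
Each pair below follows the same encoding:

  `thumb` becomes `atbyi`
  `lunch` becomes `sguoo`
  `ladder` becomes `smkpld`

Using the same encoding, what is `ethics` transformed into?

lfouje

Shifts by position in thumb: pos 0: t→a (+7), pos 1: h→t (+12), pos 2: u→b (+7), pos 3: m→y (+12) — repeating every 2. The shifts repeat in a cycle of length 2: positions 0,1,… shift by +7, +12, then the pattern repeats.
Applying it to ethics: e+7=l, t+12=f, h+7=o, i+12=u, c+7=j, s+12=e.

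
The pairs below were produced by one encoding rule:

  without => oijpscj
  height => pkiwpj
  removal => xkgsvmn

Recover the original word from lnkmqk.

w(22)→o(14) and i(8)→i(8) fit y≡19x+12 (mod 26); the inverse of 19 mod 26 is 11. Treating letters as 0–25, the rule is x ↦ 19x + 12 (mod 26).
Reversing it on lnkmqk: l(11)→11·(11−12)≡15=p; n(13)→11·(13−12)≡11=l; k(10)→11·(10−12)≡4=e; m(12)→11·(12−12)≡0=a; q(16)→11·(16−12)≡18=s; k(10)→11·(10−12)≡4=e (all mod 26).

please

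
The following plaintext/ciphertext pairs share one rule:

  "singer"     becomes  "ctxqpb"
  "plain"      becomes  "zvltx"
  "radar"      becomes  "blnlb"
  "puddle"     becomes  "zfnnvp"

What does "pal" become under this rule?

The shift depends on letter class: consonant s→c is +10, but vowel i→t is +11. Two shifts are in play — +11 for a/e/i/o/u, +10 for every other letter.
For pal: p(cons)+10=z, a(vowel)+11=l, l(cons)+10=v.

zlv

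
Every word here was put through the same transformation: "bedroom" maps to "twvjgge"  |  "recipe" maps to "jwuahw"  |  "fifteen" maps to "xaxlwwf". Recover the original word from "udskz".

clash

It's a constant shift of +18 (ROT18).
Decoding udskz: u−18=c, d−18=l, s−18=a, k−18=s, z−18=h.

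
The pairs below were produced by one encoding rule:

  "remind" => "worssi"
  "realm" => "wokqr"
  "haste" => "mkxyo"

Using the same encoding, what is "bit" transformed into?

Two shifts are in play — +10 for a/e/i/o/u, +5 for every other letter.
For bit: b(cons)+5=g, i(vowel)+10=s, t(cons)+5=y.

gsy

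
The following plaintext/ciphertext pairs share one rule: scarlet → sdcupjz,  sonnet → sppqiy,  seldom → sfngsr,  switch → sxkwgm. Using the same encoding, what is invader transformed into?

Each letter shifts forward by its position index (0, 1, 2, …) — the shift grows by one for each successive letter.
For invader: i+0=i, n+1=o, v+2=x, a+3=d, d+4=h, e+5=j, r+6=x.

ioxdhjx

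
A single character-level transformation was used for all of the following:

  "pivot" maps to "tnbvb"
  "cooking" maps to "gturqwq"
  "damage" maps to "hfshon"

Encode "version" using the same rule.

In pivot: p→t is +4, i→n is +5, v→b is +6, o→v is +7 — the shift increases by 1 each position. Letter i (0-indexed) is shifted by i+4, so successive shifts are 4, 5, 6, ….
Applying it to version: v+4=z, e+5=j, r+6=x, s+7=z, i+8=q, o+9=x, n+10=x.

zjxzqxx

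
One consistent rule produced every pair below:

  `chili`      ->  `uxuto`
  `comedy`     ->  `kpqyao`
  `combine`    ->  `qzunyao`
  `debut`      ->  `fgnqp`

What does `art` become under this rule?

The output letters match the input read backwards, each shifted +12: chili reversed is ilihc. Two steps: reverse the string, then apply a Caesar shift of +12.
Applying it to art: reverse → tra; then shift: t+12=f, r+12=d, a+12=m.

fdm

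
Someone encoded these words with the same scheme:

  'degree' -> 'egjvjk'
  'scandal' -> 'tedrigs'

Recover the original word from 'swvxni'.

rustic

In degree: d→e is +1, e→g is +2, g→j is +3, r→v is +4 — the shift increases by 1 each position. Each letter shifts forward by (position + 1), i.e. 1, 2, 3, … — the shift grows by one for each successive letter.
Undoing it on swvxni: s−1=r, w−2=u, v−3=s, x−4=t, n−5=i, i−6=c.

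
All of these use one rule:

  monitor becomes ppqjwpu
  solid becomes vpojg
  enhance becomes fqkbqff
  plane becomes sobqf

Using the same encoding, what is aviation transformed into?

byjbwjpq

The shift depends on letter class: consonant m→p is +3, but vowel o→p is +1. The rule splits by letter class: vowels +1, consonants +3.
Applying it to aviation: a(vowel)+1=b, v(cons)+3=y, i(vowel)+1=j, a(vowel)+1=b, t(cons)+3=w, i(vowel)+1=j, o(vowel)+1=p, n(cons)+3=q.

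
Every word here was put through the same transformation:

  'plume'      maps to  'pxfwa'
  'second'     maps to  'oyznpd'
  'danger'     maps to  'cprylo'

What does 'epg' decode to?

vet

The output letters match the input read backwards, each shifted +11: plume reversed is emulp. The word is reversed, then every letter is shifted forward by 11.
Reversing it on epg: shift back: e−11=t, p−11=e, g−11=v → tev; then reverse → vet.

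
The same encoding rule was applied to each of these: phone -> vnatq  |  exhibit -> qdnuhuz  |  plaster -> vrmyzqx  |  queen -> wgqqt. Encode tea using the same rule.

zqm

The shift depends on letter class: consonant p→v is +6, but vowel o→a is +12. Vowels shift forward by 12 and consonants shift forward by 6.
On tea: t(cons)+6=z, e(vowel)+12=q, a(vowel)+12=m.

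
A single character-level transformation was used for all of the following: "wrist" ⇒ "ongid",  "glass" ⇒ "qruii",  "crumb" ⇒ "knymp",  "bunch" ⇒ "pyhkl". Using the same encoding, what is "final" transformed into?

vghur

Each letter's alphabet position (a=0..z=25) is mapped through 21·x+20 mod 26 — an affine cipher.
Applying it to final: f(5)→21·5+20≡21=v; i(8)→21·8+20≡6=g; n(13)→21·13+20≡7=h; a(0)→21·0+20≡20=u; l(11)→21·11+20≡17=r (all mod 26).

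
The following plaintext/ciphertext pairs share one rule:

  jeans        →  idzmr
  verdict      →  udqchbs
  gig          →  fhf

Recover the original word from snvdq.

tower

Compare letters: j→i is +25, e→d is +25, a→z is +25 — a constant shift. This is a Caesar cipher with shift 25.
Undoing it on snvdq: s−25=t, n−25=o, v−25=w, d−25=e, q−25=r.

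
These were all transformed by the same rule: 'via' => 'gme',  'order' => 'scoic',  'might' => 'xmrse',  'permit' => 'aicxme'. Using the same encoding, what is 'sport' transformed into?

The shift depends on letter class: consonant v→g is +11, but vowel i→m is +4. The rule splits by letter class: vowels +4, consonants +11.
For sport: s(cons)+11=d, p(cons)+11=a, o(vowel)+4=s, r(cons)+11=c, t(cons)+11=e.

dasce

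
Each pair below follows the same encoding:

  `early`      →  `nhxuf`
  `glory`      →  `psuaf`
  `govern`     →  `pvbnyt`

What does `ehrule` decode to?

Shifts by position in early: pos 0: e→n (+9), pos 1: a→h (+7), pos 2: r→x (+6), pos 3: l→u (+9), pos 4: y→f (+7) — repeating every 3. The shifts repeat in a cycle of length 3: positions 0,1,… shift by +9, +7, +6, then the pattern repeats.
Reversing it on ehrule: e−9=v, h−7=a, r−6=l, u−9=l, l−7=e, e−6=y.

valley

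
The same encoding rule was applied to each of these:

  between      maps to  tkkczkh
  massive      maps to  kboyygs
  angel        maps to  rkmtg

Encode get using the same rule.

zkm

Read the word backwards and shift each letter +6.
For get: reverse → teg; then shift: t+6=z, e+6=k, g+6=m.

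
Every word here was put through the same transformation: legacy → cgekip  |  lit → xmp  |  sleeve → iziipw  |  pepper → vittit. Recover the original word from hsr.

nod

The output letters match the input read backwards, each shifted +4: legacy reversed is ycagel. The word is reversed, then every letter is shifted forward by 4.
Reversing it on hsr: shift back: h−4=d, s−4=o, r−4=n → don; then reverse → nod.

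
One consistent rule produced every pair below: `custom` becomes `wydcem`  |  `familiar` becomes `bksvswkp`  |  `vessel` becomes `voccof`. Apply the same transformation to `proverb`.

lbofybz

The output letters match the input read backwards, each shifted +10: custom reversed is motsuc. Read the word backwards and shift each letter +10.
Applying it to proverb: reverse → brevorp; then shift: b+10=l, r+10=b, e+10=o, v+10=f, o+10=y, r+10=b, p+10=z.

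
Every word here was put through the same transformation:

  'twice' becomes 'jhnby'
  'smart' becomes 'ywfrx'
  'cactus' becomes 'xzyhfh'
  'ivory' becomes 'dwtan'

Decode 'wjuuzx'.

supper

The output letters match the input read backwards, each shifted +5: twice reversed is eciwt. The word is reversed, then every letter is shifted forward by 5.
Decoding wjuuzx: shift back: w−5=r, j−5=e, u−5=p, u−5=p, z−5=u, x−5=s → reppus; then reverse → supper.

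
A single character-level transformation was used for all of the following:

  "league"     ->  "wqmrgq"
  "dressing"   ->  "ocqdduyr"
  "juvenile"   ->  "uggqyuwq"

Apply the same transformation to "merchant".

Vowels shift forward by 12 and consonants shift forward by 11.
Applying it to merchant: m(cons)+11=x, e(vowel)+12=q, r(cons)+11=c, c(cons)+11=n, h(cons)+11=s, a(vowel)+12=m, n(cons)+11=y, t(cons)+11=e.

xqcnsmye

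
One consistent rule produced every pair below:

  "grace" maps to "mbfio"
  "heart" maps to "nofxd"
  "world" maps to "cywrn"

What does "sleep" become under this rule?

The shifts repeat in a cycle of length 3: positions 0,1,… shift by +6, +10, +5, then the pattern repeats.
For sleep: s+6=y, l+10=v, e+5=j, e+6=k, p+10=z.

yvjkz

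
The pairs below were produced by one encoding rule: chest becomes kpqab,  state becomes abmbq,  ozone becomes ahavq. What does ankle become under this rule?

mvstq

Two shifts are in play — +12 for a/e/i/o/u, +8 for every other letter.
On ankle: a(vowel)+12=m, n(cons)+8=v, k(cons)+8=s, l(cons)+8=t, e(vowel)+12=q.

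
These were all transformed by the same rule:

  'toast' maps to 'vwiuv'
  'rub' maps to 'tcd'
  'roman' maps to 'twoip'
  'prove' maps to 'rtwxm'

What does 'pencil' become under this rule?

The shift depends on letter class: consonant t→v is +2, but vowel o→w is +8. Vowels shift forward by 8 and consonants shift forward by 2.
On pencil: p(cons)+2=r, e(vowel)+8=m, n(cons)+2=p, c(cons)+2=e, i(vowel)+8=q, l(cons)+2=n.

rmpeqn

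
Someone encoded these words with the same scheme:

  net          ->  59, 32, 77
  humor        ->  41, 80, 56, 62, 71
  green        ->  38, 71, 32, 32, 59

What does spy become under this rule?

n(#14)→59 and e(#5)→32: differences scale by 3, so n = 3·pos + 17. With a=1..z=26, the number is 3·pos + 17.
Applying it to spy: s=19→74, p=16→65, y=25→92.

74, 65, 92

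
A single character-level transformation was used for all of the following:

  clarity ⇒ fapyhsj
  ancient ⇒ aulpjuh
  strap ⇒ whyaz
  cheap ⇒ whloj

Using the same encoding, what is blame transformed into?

lthsi

The output letters match the input read backwards, each shifted +7: clarity reversed is ytiralc. The word is reversed, then every letter is shifted forward by 7.
For blame: reverse → emalb; then shift: e+7=l, m+7=t, a+7=h, l+7=s, b+7=i.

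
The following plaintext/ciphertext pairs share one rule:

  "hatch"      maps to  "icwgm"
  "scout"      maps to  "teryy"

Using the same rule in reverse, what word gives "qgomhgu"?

In hatch: h→i is +1, a→c is +2, t→w is +3, c→g is +4 — the shift increases by 1 each position. Letter i (0-indexed) is shifted by i+1, so successive shifts are 1, 2, 3, ….
Decoding qgomhgu: q−1=p, g−2=e, o−3=l, m−4=i, h−5=c, g−6=a, u−7=n.

pelican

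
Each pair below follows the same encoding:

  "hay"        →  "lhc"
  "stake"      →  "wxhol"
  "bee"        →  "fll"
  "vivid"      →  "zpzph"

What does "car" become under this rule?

ghv

The shift depends on letter class: consonant h→l is +4, but vowel a→h is +7. Two shifts are in play — +7 for a/e/i/o/u, +4 for every other letter.
Applying it to car: c(cons)+4=g, a(vowel)+7=h, r(cons)+4=v.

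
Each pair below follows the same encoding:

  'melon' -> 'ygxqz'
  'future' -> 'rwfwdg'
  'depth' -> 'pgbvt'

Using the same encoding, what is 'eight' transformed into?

Shifts by position in melon: pos 0: m→y (+12), pos 1: e→g (+2), pos 2: l→x (+12), pos 3: o→q (+2) — repeating every 2. The shifts repeat in a cycle of length 2: positions 0,1,… shift by +12, +2, then the pattern repeats.
On eight: e+12=q, i+2=k, g+12=s, h+2=j, t+12=f.

qksjf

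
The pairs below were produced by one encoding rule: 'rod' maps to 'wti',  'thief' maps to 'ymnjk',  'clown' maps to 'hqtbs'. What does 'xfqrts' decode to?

Compare letters: r→w is +5, o→t is +5, d→i is +5 — a constant shift. It's a constant shift of +5 (ROT5).
Decoding xfqrts: x−5=s, f−5=a, q−5=l, r−5=m, t−5=o, s−5=n.

salmon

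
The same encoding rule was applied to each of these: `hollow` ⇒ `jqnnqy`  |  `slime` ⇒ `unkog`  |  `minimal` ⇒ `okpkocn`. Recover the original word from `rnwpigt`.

plunger

It's a constant shift of +2 (ROT2).
Reversing it on rnwpigt: r−2=p, n−2=l, w−2=u, p−2=n, i−2=g, g−2=e, t−2=r.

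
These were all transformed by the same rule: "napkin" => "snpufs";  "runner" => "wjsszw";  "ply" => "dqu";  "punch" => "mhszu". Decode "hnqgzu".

public

The output letters match the input read backwards, each shifted +5: napkin reversed is nikpan. Read the word backwards and shift each letter +5.
Decoding hnqgzu: shift back: h−5=c, n−5=i, q−5=l, g−5=b, z−5=u, u−5=p → cilbup; then reverse → public.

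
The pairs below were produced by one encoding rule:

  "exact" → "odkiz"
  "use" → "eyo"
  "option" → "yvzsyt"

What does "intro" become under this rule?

stzxy

The shift depends on letter class: consonant x→d is +6, but vowel e→o is +10. Vowels shift forward by 10 and consonants shift forward by 6.
On intro: i(vowel)+10=s, n(cons)+6=t, t(cons)+6=z, r(cons)+6=x, o(vowel)+10=y.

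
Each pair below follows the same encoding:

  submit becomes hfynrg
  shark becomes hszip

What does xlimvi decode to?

Each pair mirrors across the alphabet (s↔h, u↔f, b↔y): positions sum to 25. This is the alphabet-reversal cipher (Atbash): a becomes z, b becomes y, etc.
Decoding xlimvi: x↔c, l↔o, i↔r, m↔n, v↔e, i↔r.

corner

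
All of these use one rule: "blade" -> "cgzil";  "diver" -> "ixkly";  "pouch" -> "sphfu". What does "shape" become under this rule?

buzsl

b(1)→c(2) and l(11)→g(6) fit y≡3x+25 (mod 26); the inverse of 3 mod 26 is 9. Each letter's alphabet position (a=0..z=25) is mapped through 3·x+25 mod 26 — an affine cipher.
For shape: s(18)→3·18+25≡1=b; h(7)→3·7+25≡20=u; a(0)→3·0+25≡25=z; p(15)→3·15+25≡18=s; e(4)→3·4+25≡11=l (all mod 26).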